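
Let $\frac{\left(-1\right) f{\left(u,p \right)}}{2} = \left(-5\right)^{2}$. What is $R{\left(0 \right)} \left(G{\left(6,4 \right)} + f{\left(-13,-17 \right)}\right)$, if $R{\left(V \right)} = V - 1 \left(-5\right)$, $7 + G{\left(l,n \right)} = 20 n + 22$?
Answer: $225$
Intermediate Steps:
$G{\left(l,n \right)} = 15 + 20 n$ ($G{\left(l,n \right)} = -7 + \left(20 n + 22\right) = -7 + \left(22 + 20 n\right) = 15 + 20 n$)
$R{\left(V \right)} = 5 + V$ ($R{\left(V \right)} = V - -5 = V + 5 = 5 + V$)
$f{\left(u,p \right)} = -50$ ($f{\left(u,p \right)} = - 2 \left(-5\right)^{2} = \left(-2\right) 25 = -50$)
$R{\left(0 \right)} \left(G{\left(6,4 \right)} + f{\left(-13,-17 \right)}\right) = \left(5 + 0\right) \left(\left(15 + 20 \cdot 4\right) - 50\right) = 5 \left(\left(15 + 80\right) - 50\right) = 5 \left(95 - 50\right) = 5 \cdot 45 = 225$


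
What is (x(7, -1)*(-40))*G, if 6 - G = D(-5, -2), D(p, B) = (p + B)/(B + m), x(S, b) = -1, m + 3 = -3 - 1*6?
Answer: 220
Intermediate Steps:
m = -12 (m = -3 + (-3 - 1*6) = -3 + (-3 - 6) = -3 - 9 = -12)
D(p, B) = (B + p)/(-12 + B) (D(p, B) = (p + B)/(B - 12) = (B + p)/(-12 + B))
G = 11/2 (G = 6 - (-2 - 5)/(-12 - 2) = 6 - (-7)/(-14) = 6 - (-1)*(-7)/14 = 6 - 1*½ = 6 - ½ = 11/2 ≈ 5.5000)
(x(7, -1)*(-40))*G = -1*(-40)*(11/2) = 40*(11/2) = 220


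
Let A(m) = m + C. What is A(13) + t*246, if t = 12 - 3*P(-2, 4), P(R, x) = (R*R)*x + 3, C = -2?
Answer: -11059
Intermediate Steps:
P(R, x) = 3 + x*R**2 (P(R, x) = R**2*x + 3 = x*R**2 + 3 = 3 + x*R**2)
t = -45 (t = 12 - 3*(3 + 4*(-2)**2) = 12 - 3*(3 + 4*4) = 12 - 3*(3 + 16) = 12 - 3*19 = 12 - 57 = -45)
A(m) = -2 + m (A(m) = m - 2 = -2 + m)
A(13) + t*246 = (-2 + 13) - 45*246 = 11 - 11070 = -11059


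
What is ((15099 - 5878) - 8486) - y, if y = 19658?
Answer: -18923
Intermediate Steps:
((15099 - 5878) - 8486) - y = ((15099 - 5878) - 8486) - 1*19658 = (9221 - 8486) - 19658 = 735 - 19658 = -18923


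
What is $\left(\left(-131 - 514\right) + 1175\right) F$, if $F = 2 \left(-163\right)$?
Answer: $-172780$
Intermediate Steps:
$F = -326$
$\left(\left(-131 - 514\right) + 1175\right) F = \left(\left(-131 - 514\right) + 1175\right) \left(-326\right) = \left(-645 + 1175\right) \left(-326\right) = 530 \left(-326\right) = -172780$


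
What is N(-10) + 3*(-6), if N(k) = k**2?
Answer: 82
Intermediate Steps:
N(-10) + 3*(-6) = (-10)**2 + 3*(-6) = 100 - 18 = 82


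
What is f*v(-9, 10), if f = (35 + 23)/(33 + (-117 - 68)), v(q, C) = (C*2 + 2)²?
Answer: -3509/19 ≈ -184.68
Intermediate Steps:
v(q, C) = (2 + 2*C)² (v(q, C) = (2*C + 2)² = (2 + 2*C)²)
f = -29/76 (f = 58/(33 - 185) = 58/(-152) = 58*(-1/152) = -29/76 ≈ -0.38158)
f*v(-9, 10) = -29*(1 + 10)²/19 = -29*11²/19 = -29*121/19 = -29/76*484 = -3509/19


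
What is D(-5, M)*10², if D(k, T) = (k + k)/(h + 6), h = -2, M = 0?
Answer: -250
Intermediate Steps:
D(k, T) = k/2 (D(k, T) = (k + k)/(-2 + 6) = (2*k)/4 = (2*k)*(¼) = k/2)
D(-5, M)*10² = ((½)*(-5))*10² = -5/2*100 = -250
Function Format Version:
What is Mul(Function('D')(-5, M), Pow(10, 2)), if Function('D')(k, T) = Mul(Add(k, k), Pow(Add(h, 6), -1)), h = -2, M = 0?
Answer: -250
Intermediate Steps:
Function('D')(k, T) = Mul(Rational(1, 2), k) (Function('D')(k, T) = Mul(Add(k, k), Pow(Add(-2, 6), -1)) = Mul(Mul(2, k), Pow(4, -1)) = Mul(Mul(2, k), Rational(1, 4)) = Mul(Rational(1, 2), k))
Mul(Function('D')(-5, M), Pow(10, 2)) = Mul(Mul(Rational(1, 2), -5), Pow(10, 2)) = Mul(Rational(-5, 2), 100) = -250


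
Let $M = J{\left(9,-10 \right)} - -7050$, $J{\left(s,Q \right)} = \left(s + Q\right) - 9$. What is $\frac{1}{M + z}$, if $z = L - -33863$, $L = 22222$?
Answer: $\frac{1}{63125} \approx 1.5842 \cdot 10^{-5}$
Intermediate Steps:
$J{\left(s,Q \right)} = -9 + Q + s$ ($J{\left(s,Q \right)} = \left(Q + s\right) - 9 = -9 + Q + s$)
$M = 7040$ ($M = \left(-9 - 10 + 9\right) - -7050 = -10 + 7050 = 7040$)
$z = 56085$ ($z = 22222 - -33863 = 22222 + 33863 = 56085$)
$\frac{1}{M + z} = \frac{1}{7040 + 56085} = \frac{1}{63125}$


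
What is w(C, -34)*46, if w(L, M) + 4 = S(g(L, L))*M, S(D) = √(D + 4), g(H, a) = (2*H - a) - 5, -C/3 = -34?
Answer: -184 - 1564*√101 ≈ -15902.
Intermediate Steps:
C = 102 (C = -3*(-34) = 102)
g(H, a) = -5 - a + 2*H (g(H, a) = (-a + 2*H) - 5 = -5 - a + 2*H)
S(D) = √(4 + D)
w(L, M) = -4 + M*√(-1 + L) (w(L, M) = -4 + √(4 + (-5 - L + 2*L))*M = -4 + √(4 + (-5 + L))*M = -4 + √(-1 + L)*M = -4 + M*√(-1 + L))
w(C, -34)*46 = (-4 - 34*√(-1 + 102))*46 = (-4 - 34*√101)*46 = -184 - 1564*√101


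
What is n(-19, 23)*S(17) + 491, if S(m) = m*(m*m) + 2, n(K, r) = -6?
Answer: -28999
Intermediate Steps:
S(m) = 2 + m**3 (S(m) = m*m**2 + 2 = m**3 + 2 = 2 + m**3)
n(-19, 23)*S(17) + 491 = -6*(2 + 17**3) + 491 = -6*(2 + 4913) + 491 = -6*4915 + 491 = -29490 + 491 = -28999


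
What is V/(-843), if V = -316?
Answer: 316/843 ≈ 0.37485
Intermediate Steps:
V/(-843) = -316/(-843) = -316*(-1/843) = 316/843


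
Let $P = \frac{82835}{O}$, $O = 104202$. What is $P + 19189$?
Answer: $\frac{1999615013}{104202} \approx 19190.0$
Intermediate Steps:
$P = \frac{82835}{104202} \approx 0.79495$
$P + 19189 = \frac{82835}{104202} + 19189 = \frac{1999615013}{104202}$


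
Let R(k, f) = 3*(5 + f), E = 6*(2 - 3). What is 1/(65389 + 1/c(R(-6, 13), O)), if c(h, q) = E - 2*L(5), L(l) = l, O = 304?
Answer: 16/1046223 ≈ 1.5293e-5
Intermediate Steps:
E = -6 (E = 6*(-1) = -6)
R(k, f) = 15 + 3*f
c(h, q) = -16 (c(h, q) = -6 - 2*5 = -6 - 10 = -16)
1/(65389 + 1/c(R(-6, 13), O)) = 1/(65389 + 1/(-16)) = 1/(65389 - 1/16) = 1/(1046223/16) = 16/1046223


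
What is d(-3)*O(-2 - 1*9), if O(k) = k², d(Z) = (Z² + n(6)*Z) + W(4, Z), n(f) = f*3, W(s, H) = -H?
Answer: -5082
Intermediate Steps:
n(f) = 3*f
d(Z) = Z² + 17*Z (d(Z) = (Z² + (3*6)*Z) - Z = (Z² + 18*Z) - Z = Z² + 17*Z)
d(-3)*O(-2 - 1*9) = (-3*(17 - 3))*(-2 - 1*9)² = (-3*14)*(-2 - 9)² = -42*(-11)² = -42*121 = -5082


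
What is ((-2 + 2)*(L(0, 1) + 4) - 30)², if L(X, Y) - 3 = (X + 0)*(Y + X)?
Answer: 900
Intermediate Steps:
L(X, Y) = 3 + X*(X + Y) (L(X, Y) = 3 + (X + 0)*(Y + X) = 3 + X*(X + Y))
((-2 + 2)*(L(0, 1) + 4) - 30)² = ((-2 + 2)*((3 + 0² + 0*1) + 4) - 30)² = (0*((3 + 0 + 0) + 4) - 30)² = (0*(3 + 4) - 30)² = (0*7 - 30)² = (0 - 30)² = (-30)² = 900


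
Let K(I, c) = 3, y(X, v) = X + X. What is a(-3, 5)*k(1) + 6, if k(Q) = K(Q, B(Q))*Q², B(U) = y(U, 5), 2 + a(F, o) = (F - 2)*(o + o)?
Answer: -150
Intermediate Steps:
a(F, o) = -2 + 2*o*(-2 + F) (a(F, o) = -2 + (F - 2)*(o + o) = -2 + (-2 + F)*(2*o) = -2 + 2*o*(-2 + F))
y(X, v) = 2*X
B(U) = 2*U
k(Q) = 3*Q²
a(-3, 5)*k(1) + 6 = (-2 - 4*5 + 2*(-3)*5)*(3*1²) + 6 = (-2 - 20 - 30)*(3*1) + 6 = -52*3 + 6 = -156 + 6 = -150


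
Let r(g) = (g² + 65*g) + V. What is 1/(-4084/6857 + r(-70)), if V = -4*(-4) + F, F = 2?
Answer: 6857/2519292 ≈ 0.0027218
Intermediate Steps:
V = 18 (V = -4*(-4) + 2 = 16 + 2 = 18)
r(g) = 18 + g² + 65*g (r(g) = (g² + 65*g) + 18 = 18 + g² + 65*g)
1/(-4084/6857 + r(-70)) = 1/(-4084/6857 + (18 + (-70)² + 65*(-70))) = 1/(-4084*1/6857 + (18 + 4900 - 4550)) = 1/(-4084/6857 + 368) = 1/(2519292/6857) = 6857/2519292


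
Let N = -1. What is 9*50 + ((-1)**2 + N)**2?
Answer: 450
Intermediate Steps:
9*50 + ((-1)**2 + N)**2 = 9*50 + ((-1)**2 - 1)**2 = 450 + (1 - 1)**2 = 450 + 0**2 = 450 + 0 = 450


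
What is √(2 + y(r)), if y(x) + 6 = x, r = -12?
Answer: 4*I ≈ 4.0*I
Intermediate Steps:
y(x) = -6 + x
√(2 + y(r)) = √(2 + (-6 - 12)) = √(2 - 18) = √(-16) = 4*I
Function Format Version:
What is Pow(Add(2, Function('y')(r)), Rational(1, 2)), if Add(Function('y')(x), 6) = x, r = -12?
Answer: Mul(4, I) ≈ Mul(4.0000, I)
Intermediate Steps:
Function('y')(x) = Add(-6, x)
Pow(Add(2, Function('y')(r)), Rational(1, 2)) = Pow(Add(2, Add(-6, -12)), Rational(1, 2)) = Pow(Add(2, -18), Rational(1, 2)) = Pow(-16, Rational(1, 2)) = Mul(4, I)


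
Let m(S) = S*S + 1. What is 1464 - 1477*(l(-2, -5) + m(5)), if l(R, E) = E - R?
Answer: -32507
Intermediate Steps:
m(S) = 1 + S**2 (m(S) = S**2 + 1 = 1 + S**2)
1464 - 1477*(l(-2, -5) + m(5)) = 1464 - 1477*((-5 - 1*(-2)) + (1 + 5**2)) = 1464 - 1477*((-5 + 2) + (1 + 25)) = 1464 - 1477*(-3 + 26) = 1464 - 33971 = -32507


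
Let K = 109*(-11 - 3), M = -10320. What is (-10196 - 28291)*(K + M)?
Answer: 455917002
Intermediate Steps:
K = -1526 (K = 109*(-14) = -1526)
(-10196 - 28291)*(K + M) = (-10196 - 28291)*(-1526 - 10320) = -38487*(-11846) = 455917002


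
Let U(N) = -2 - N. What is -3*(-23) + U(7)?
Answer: 60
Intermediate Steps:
-3*(-23) + U(7) = -3*(-23) + (-2 - 1*7) = 69 + (-2 - 7) = 69 - 9 = 60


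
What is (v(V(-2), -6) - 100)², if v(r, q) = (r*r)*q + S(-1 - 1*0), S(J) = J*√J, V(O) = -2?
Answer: (124 + I)² ≈ 15375.0 + 248.0*I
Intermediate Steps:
S(J) = J^(3/2)
v(r, q) = -I + q*r² (v(r, q) = (r*r)*q + (-1 - 1*0)^(3/2) = r²*q + (-1 + 0)^(3/2) = q*r² + (-1)^(3/2) = q*r² - I = -I + q*r²)
(v(V(-2), -6) - 100)² = ((-I - 6*(-2)²) - 100)² = ((-I - 6*4) - 100)² = ((-I - 24) - 100)² = ((-24 - I) - 100)² = (-124 - I)²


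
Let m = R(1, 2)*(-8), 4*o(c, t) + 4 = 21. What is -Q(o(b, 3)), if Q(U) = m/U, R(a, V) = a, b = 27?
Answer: 32/17 ≈ 1.8824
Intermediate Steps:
o(c, t) = 17/4 (o(c, t) = -1 + (¼)*21 = -1 + 21/4 = 17/4)
m = -8 (m = 1*(-8) = -8)
Q(U) = -8/U
-Q(o(b, 3)) = -(-8)/17/4 = -(-8)*4/17 = -1*(-32/17) = 32/17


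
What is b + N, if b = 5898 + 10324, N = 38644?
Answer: 54866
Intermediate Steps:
b = 16222
b + N = 16222 + 38644 = 54866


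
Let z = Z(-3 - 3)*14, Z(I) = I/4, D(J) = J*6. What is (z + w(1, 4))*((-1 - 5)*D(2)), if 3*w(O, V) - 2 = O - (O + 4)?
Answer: 1560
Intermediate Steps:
D(J) = 6*J
w(O, V) = -⅔ (w(O, V) = ⅔ + (O - (O + 4))/3 = ⅔ + (O - (4 + O))/3 = ⅔ + (O + (-4 - O))/3 = ⅔ + (⅓)*(-4) = ⅔ - 4/3 = -⅔)
Z(I) = I/4 (Z(I) = I*(¼) = I/4)
z = -21 (z = ((-3 - 3)/4)*14 = ((¼)*(-6))*14 = -3/2*14 = -21)
(z + w(1, 4))*((-1 - 5)*D(2)) = (-21 - ⅔)*((-1 - 5)*(6*2)) = -(-130)*12 = -65/3*(-72) = 1560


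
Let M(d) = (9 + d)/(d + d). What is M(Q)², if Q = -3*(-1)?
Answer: 4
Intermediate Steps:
Q = 3
M(d) = (9 + d)/(2*d) (M(d) = (9 + d)/((2*d)) = (9 + d)*(1/(2*d)) = (9 + d)/(2*d))
M(Q)² = ((½)*(9 + 3)/3)² = ((½)*(⅓)*12)² = 2² = 4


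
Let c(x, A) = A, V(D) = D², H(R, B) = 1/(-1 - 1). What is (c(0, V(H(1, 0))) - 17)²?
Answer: 4489/16 ≈ 280.56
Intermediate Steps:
H(R, B) = -½ (H(R, B) = 1/(-2) = -½)
(c(0, V(H(1, 0))) - 17)² = ((-½)² - 17)² = (¼ - 17)² = (-67/4)² = 4489/16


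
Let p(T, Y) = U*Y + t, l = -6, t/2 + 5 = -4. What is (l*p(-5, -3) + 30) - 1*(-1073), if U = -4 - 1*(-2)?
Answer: 1175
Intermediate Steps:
t = -18 (t = -10 + 2*(-4) = -10 - 8 = -18)
U = -2 (U = -4 + 2 = -2)
p(T, Y) = -18 - 2*Y (p(T, Y) = -2*Y - 18 = -18 - 2*Y)
(l*p(-5, -3) + 30) - 1*(-1073) = (-6*(-18 - 2*(-3)) + 30) - 1*(-1073) = (-6*(-18 + 6) + 30) + 1073 = (-6*(-12) + 30) + 1073 = (72 + 30) + 1073 = 102 + 1073 = 1175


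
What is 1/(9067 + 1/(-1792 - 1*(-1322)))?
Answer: 470/4261489 ≈ 0.00011029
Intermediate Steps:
1/(9067 + 1/(-1792 - 1*(-1322))) = 1/(9067 + 1/(-1792 + 1322)) = 1/(9067 + 1/(-470)) = 1/(9067 - 1/470) = 1/(4261489/470) = 470/4261489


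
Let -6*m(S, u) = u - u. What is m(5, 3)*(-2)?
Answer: 0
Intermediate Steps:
m(S, u) = 0 (m(S, u) = -(u - u)/6 = -1/6*0 = 0)
m(5, 3)*(-2) = 0*(-2) = 0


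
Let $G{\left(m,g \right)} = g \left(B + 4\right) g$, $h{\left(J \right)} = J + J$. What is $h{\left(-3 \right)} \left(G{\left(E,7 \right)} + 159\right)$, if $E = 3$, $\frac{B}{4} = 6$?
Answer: $-9186$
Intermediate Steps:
$B = 24$ ($B = 4 \cdot 6 = 24$)
$h{\left(J \right)} = 2 J$
$G{\left(m,g \right)} = 28 g^{2}$ ($G{\left(m,g \right)} = g \left(24 + 4\right) g = g 28 g = 28 g g = 28 g^{2}$)
$h{\left(-3 \right)} \left(G{\left(E,7 \right)} + 159\right) = 2 \left(-3\right) \left(28 \cdot 7^{2} + 159\right) = - 6 \left(28 \cdot 49 + 159\right) = - 6 \left(1372 + 159\right) = \left(-6\right) 1531 = -9186$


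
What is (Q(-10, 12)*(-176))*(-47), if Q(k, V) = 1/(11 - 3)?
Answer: 1034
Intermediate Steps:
Q(k, V) = ⅛ (Q(k, V) = 1/8 = ⅛)
(Q(-10, 12)*(-176))*(-47) = ((⅛)*(-176))*(-47) = -22*(-47) = 1034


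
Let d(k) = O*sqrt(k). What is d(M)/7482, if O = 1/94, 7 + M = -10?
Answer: I*sqrt(17)/703308 ≈ 5.8625e-6*I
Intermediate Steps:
M = -17 (M = -7 - 10 = -17)
O = 1/94 ≈ 0.010638
d(k) = sqrt(k)/94
d(M)/7482 = (sqrt(-17)/94)/7482 = ((I*sqrt(17))/94)*(1/7482) = (I*sqrt(17)/94)*(1/7482) = I*sqrt(17)/703308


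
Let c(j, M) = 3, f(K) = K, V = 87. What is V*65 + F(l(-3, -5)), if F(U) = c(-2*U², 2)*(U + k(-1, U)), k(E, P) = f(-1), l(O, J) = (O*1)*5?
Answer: 5607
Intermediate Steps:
l(O, J) = 5*O (l(O, J) = O*5 = 5*O)
k(E, P) = -1
F(U) = -3 + 3*U (F(U) = 3*(U - 1) = 3*(-1 + U) = -3 + 3*U)
V*65 + F(l(-3, -5)) = 87*65 + (-3 + 3*(5*(-3))) = 5655 + (-3 + 3*(-15)) = 5655 + (-3 - 45) = 5655 - 48 = 5607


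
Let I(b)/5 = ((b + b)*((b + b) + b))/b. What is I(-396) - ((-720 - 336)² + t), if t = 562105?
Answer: -1689121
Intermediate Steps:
I(b) = 30*b (I(b) = 5*(((b + b)*((b + b) + b))/b) = 5*(((2*b)*(2*b + b))/b) = 5*(((2*b)*(3*b))/b) = 5*((6*b²)/b) = 5*(6*b) = 30*b)
I(-396) - ((-720 - 336)² + t) = 30*(-396) - ((-720 - 336)² + 562105) = -11880 - ((-1056)² + 562105) = -11880 - (1115136 + 562105) = -11880 - 1*1677241 = -11880 - 1677241 = -1689121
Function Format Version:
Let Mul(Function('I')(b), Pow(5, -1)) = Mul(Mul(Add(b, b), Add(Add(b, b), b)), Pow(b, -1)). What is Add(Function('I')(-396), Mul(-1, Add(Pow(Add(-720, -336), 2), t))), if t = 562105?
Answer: -1689121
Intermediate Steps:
Function('I')(b) = Mul(30, b) (Function('I')(b) = Mul(5, Mul(Mul(Add(b, b), Add(Add(b, b), b)), Pow(b, -1))) = Mul(5, Mul(Mul(Mul(2, b), Add(Mul(2, b), b)), Pow(b, -1))) = Mul(5, Mul(Mul(Mul(2, b), Mul(3, b)), Pow(b, -1))) = Mul(5, Mul(Mul(6, Pow(b, 2)), Pow(b, -1))) = Mul(5, Mul(6, b)) = Mul(30, b))
Add(Function('I')(-396), Mul(-1, Add(Pow(Add(-720, -336), 2), t))) = Add(Mul(30, -396), Mul(-1, Add(Pow(Add(-720, -336), 2), 562105))) = Add(-11880, Mul(-1, Add(Pow(-1056, 2), 562105))) = Add(-11880, Mul(-1, Add(1115136, 562105))) = Add(-11880, Mul(-1, 1677241)) = Add(-11880, -1677241) = -1689121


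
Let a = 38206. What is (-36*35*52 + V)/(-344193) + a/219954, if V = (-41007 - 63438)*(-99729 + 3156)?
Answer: -1703957905526/58146411 ≈ -29305.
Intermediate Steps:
V = 10086566985 (V = -104445*(-96573) = 10086566985)
(-36*35*52 + V)/(-344193) + a/219954 = (-36*35*52 + 10086566985)/(-344193) + 38206/219954 = (-1260*52 + 10086566985)*(-1/344193) + 38206*(1/219954) = (-65520 + 10086566985)*(-1/344193) + 2729/15711 = 10086501465*(-1/344193) + 2729/15711 = -108457005/3701 + 2729/15711 = -1703957905526/58146411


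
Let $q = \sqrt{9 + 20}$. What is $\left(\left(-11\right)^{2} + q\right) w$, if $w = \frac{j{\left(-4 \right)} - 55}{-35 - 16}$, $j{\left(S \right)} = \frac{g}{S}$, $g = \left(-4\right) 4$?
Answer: $121 + \sqrt{29} \approx 126.39$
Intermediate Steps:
$g = -16$
$q = \sqrt{29} \approx 5.3852$
$j{\left(S \right)} = - \frac{16}{S}$
$w = 1$ ($w = \frac{- \frac{16}{-4} - 55}{-35 - 16} = \frac{\left(-16\right) \left(- \frac{1}{4}\right) - 55}{-51} = \left(4 - 55\right) \left(- \frac{1}{51}\right) = \left(-51\right) \left(- \frac{1}{51}\right) = 1$)
$\left(\left(-11\right)^{2} + q\right) w = \left(\left(-11\right)^{2} + \sqrt{29}\right) 1 = \left(121 + \sqrt{29}\right) 1 = 121 + \sqrt{29}$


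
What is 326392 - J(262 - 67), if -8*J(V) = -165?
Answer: 2610971/8 ≈ 3.2637e+5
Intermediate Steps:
J(V) = 165/8 (J(V) = -⅛*(-165) = 165/8)
326392 - J(262 - 67) = 326392 - 1*165/8 = 326392 - 165/8 = 2610971/8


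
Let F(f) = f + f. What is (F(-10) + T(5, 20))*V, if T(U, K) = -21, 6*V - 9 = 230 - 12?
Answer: -9307/6 ≈ -1551.2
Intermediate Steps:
V = 227/6 (V = 3/2 + (230 - 12)/6 = 3/2 + (⅙)*218 = 3/2 + 109/3 = 227/6 ≈ 37.833)
F(f) = 2*f
(F(-10) + T(5, 20))*V = (2*(-10) - 21)*(227/6) = (-20 - 21)*(227/6) = -41*227/6 = -9307/6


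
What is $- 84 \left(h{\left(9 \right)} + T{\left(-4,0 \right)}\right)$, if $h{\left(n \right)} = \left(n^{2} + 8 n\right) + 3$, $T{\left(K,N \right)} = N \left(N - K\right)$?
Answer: $-13104$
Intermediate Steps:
$h{\left(n \right)} = 3 + n^{2} + 8 n$
$- 84 \left(h{\left(9 \right)} + T{\left(-4,0 \right)}\right) = - 84 \left(\left(3 + 9^{2} + 8 \cdot 9\right) + 0 \left(0 - -4\right)\right) = - 84 \left(\left(3 + 81 + 72\right) + 0 \left(0 + 4\right)\right) = - 84 \left(156 + 0 \cdot 4\right) = - 84 \left(156 + 0\right) = \left(-84\right) 156 = -13104$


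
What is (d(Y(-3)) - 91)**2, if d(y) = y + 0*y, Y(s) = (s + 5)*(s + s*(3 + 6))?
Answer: 22801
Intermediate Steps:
Y(s) = 10*s*(5 + s) (Y(s) = (5 + s)*(s + s*9) = (5 + s)*(s + 9*s) = (5 + s)*(10*s) = 10*s*(5 + s))
d(y) = y (d(y) = y + 0 = y)
(d(Y(-3)) - 91)**2 = (10*(-3)*(5 - 3) - 91)**2 = (10*(-3)*2 - 91)**2 = (-60 - 91)**2 = (-151)**2 = 22801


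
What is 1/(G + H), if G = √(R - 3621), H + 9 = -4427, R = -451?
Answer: -1109/4920542 - I*√1018/9841084 ≈ -0.00022538 - 3.2421e-6*I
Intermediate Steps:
H = -4436 (H = -9 - 4427 = -4436)
G = 2*I*√1018 (G = √(-451 - 3621) = √(-4072) = 2*I*√1018 ≈ 63.812*I)
1/(G + H) = 1/(2*I*√1018 - 4436) = 1/(-4436 + 2*I*√1018)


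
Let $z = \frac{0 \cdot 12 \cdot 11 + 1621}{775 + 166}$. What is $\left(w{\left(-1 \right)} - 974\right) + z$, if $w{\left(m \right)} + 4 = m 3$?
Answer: $- \frac{921500}{941} \approx -979.28$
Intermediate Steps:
$z = \frac{1621}{941}$ ($z = \frac{0 \cdot 11 + 1621}{941} = \left(0 + 1621\right) \frac{1}{941} = 1621 \cdot \frac{1}{941} = \frac{1621}{941} \approx 1.7226$)
$w{\left(m \right)} = -4 + 3 m$ ($w{\left(m \right)} = -4 + m 3 = -4 + 3 m$)
$\left(w{\left(-1 \right)} - 974\right) + z = \left(\left(-4 + 3 \left(-1\right)\right) - 974\right) + \frac{1621}{941} = \left(\left(-4 - 3\right) - 974\right) + \frac{1621}{941} = \left(-7 - 974\right) + \frac{1621}{941} = -981 + \frac{1621}{941} = - \frac{921500}{941}$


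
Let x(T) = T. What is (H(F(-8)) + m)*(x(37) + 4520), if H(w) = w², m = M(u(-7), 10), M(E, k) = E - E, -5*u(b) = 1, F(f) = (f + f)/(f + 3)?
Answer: 1166592/25 ≈ 46664.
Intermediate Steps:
F(f) = 2*f/(3 + f) (F(f) = (2*f)/(3 + f) = 2*f/(3 + f))
u(b) = -⅕ (u(b) = -⅕*1 = -⅕)
M(E, k) = 0
m = 0
(H(F(-8)) + m)*(x(37) + 4520) = ((2*(-8)/(3 - 8))² + 0)*(37 + 4520) = ((2*(-8)/(-5))² + 0)*4557 = ((2*(-8)*(-⅕))² + 0)*4557 = ((16/5)² + 0)*4557 = (256/25 + 0)*4557 = (256/25)*4557 = 1166592/25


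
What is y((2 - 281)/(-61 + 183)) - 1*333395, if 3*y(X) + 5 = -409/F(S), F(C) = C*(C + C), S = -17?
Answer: -578110229/1734 ≈ -3.3340e+5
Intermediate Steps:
F(C) = 2*C² (F(C) = C*(2*C) = 2*C²)
y(X) = -3299/1734 (y(X) = -5/3 + (-409/(2*(-17)²))/3 = -5/3 + (-409/(2*289))/3 = -5/3 + (-409/578)/3 = -5/3 + (-409*1/578)/3 = -5/3 + (⅓)*(-409/578) = -5/3 - 409/1734 = -3299/1734)
y((2 - 281)/(-61 + 183)) - 1*333395 = -3299/1734 - 1*333395 = -3299/1734 - 333395 = -578110229/1734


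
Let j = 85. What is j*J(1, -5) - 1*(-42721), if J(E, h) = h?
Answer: 42296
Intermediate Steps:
j*J(1, -5) - 1*(-42721) = 85*(-5) - 1*(-42721) = -425 + 42721 = 42296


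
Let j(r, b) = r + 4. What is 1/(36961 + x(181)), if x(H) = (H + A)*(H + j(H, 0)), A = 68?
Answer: 1/128095 ≈ 7.8067e-6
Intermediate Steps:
j(r, b) = 4 + r
x(H) = (4 + 2*H)*(68 + H) (x(H) = (H + 68)*(H + (4 + H)) = (68 + H)*(4 + 2*H) = (4 + 2*H)*(68 + H))
1/(36961 + x(181)) = 1/(36961 + (272 + 2*181² + 140*181)) = 1/(36961 + (272 + 2*32761 + 25340)) = 1/(36961 + (272 + 65522 + 25340)) = 1/(36961 + 91134) = 1/128095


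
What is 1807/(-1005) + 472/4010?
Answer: -677171/403005 ≈ -1.6803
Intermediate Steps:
1807/(-1005) + 472/4010 = 1807*(-1/1005) + 472*(1/4010) = -1807/1005 + 236/2005 = -677171/403005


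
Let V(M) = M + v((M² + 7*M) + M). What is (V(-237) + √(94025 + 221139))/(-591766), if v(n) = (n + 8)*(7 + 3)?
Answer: -542573/591766 - √78791/295883 ≈ -0.91782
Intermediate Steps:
v(n) = 80 + 10*n (v(n) = (8 + n)*10 = 80 + 10*n)
V(M) = 80 + 10*M² + 81*M (V(M) = M + (80 + 10*((M² + 7*M) + M)) = M + (80 + 10*(M² + 8*M)) = M + (80 + (10*M² + 80*M)) = M + (80 + 10*M² + 80*M) = 80 + 10*M² + 81*M)
(V(-237) + √(94025 + 221139))/(-591766) = ((80 - 237 + 10*(-237)*(8 - 237)) + √(94025 + 221139))/(-591766) = ((80 - 237 + 10*(-237)*(-229)) + √315164)*(-1/591766) = ((80 - 237 + 542730) + 2*√78791)*(-1/591766) = (542573 + 2*√78791)*(-1/591766) = -542573/591766 - √78791/295883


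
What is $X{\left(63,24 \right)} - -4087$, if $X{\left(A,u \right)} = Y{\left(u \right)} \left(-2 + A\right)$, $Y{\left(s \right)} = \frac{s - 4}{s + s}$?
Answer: $\frac{49349}{12} \approx 4112.4$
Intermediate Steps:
$Y{\left(s \right)} = \frac{-4 + s}{2 s}$
$X{\left(A,u \right)} = \frac{\left(-4 + u\right) \left(-2 + A\right)}{2 u}$ ($X{\left(A,u \right)} = \frac{-4 + u}{2 u} \left(-2 + A\right) = \frac{\left(-4 + u\right) \left(-2 + A\right)}{2 u}$)
$X{\left(63,24 \right)} - -4087 = \frac{\left(-4 + 24\right) \left(-2 + 63\right)}{2 \cdot 24} - -4087 = \frac{1}{2} \cdot \frac{1}{24} \cdot 20 \cdot 61 + 4087 = \frac{305}{12} + 4087 = \frac{49349}{12}$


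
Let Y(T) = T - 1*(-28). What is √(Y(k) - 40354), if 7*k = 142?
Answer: 2*I*√493745/7 ≈ 200.76*I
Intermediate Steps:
k = 142/7 (k = (⅐)*142 = 142/7 ≈ 20.286)
Y(T) = 28 + T (Y(T) = T + 28 = 28 + T)
√(Y(k) - 40354) = √((28 + 142/7) - 40354) = √(338/7 - 40354) = √(-282140/7) = 2*I*√493745/7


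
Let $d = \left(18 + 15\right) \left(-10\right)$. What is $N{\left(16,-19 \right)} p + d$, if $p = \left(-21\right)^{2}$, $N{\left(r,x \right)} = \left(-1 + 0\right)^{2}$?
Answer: $111$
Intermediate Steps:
$N{\left(r,x \right)} = 1$ ($N{\left(r,x \right)} = \left(-1\right)^{2} = 1$)
$p = 441$
$d = -330$ ($d = 33 \left(-10\right) = -330$)
$N{\left(16,-19 \right)} p + d = 1 \cdot 441 - 330 = 441 - 330 = 111$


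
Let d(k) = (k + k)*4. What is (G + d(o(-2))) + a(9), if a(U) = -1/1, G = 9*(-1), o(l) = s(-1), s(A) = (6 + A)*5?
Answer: 190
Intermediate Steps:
s(A) = 30 + 5*A
o(l) = 25 (o(l) = 30 + 5*(-1) = 30 - 5 = 25)
G = -9
d(k) = 8*k (d(k) = (2*k)*4 = 8*k)
a(U) = -1 (a(U) = -1*1 = -1)
(G + d(o(-2))) + a(9) = (-9 + 8*25) - 1 = (-9 + 200) - 1 = 191 - 1 = 190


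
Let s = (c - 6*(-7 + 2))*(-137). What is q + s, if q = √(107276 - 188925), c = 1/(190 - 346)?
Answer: -641023/156 + I*√81649 ≈ -4109.1 + 285.74*I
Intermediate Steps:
c = -1/156 (c = 1/(-156) = -1/156 ≈ -0.0064103)
s = -641023/156 (s = (-1/156 - 6*(-7 + 2))*(-137) = (-1/156 - 6*(-5))*(-137) = (-1/156 + 30)*(-137) = (4679/156)*(-137) = -641023/156 ≈ -4109.1)
q = I*√81649 (q = √(-81649) = I*√81649 ≈ 285.74*I)
q + s = I*√81649 - 641023/156 = -641023/156 + I*√81649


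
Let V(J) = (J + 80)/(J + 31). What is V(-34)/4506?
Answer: -23/6759 ≈ -0.0034029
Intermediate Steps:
V(J) = (80 + J)/(31 + J)
V(-34)/4506 = ((80 - 34)/(31 - 34))/4506 = (46/(-3))*(1/4506) = -⅓*46*(1/4506) = -46/3*1/4506 = -23/6759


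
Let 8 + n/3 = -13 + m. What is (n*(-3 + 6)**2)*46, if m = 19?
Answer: -2484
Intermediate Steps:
n = -6 (n = -24 + 3*(-13 + 19) = -24 + 3*6 = -24 + 18 = -6)
(n*(-3 + 6)**2)*46 = -6*(-3 + 6)**2*46 = -6*3**2*46 = -6*9*46 = -54*46 = -2484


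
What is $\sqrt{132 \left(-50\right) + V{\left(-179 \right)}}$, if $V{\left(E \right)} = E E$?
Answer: $\sqrt{25441} \approx 159.5$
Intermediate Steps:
$V{\left(E \right)} = E^{2}$
$\sqrt{132 \left(-50\right) + V{\left(-179 \right)}} = \sqrt{132 \left(-50\right) + \left(-179\right)^{2}} = \sqrt{-6600 + 32041} = \sqrt{25441}$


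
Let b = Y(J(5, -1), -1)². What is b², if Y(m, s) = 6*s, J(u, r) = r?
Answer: 1296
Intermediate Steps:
b = 36 (b = (6*(-1))² = (-6)² = 36)
b² = 36² = 1296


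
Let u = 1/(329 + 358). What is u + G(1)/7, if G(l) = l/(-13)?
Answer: -596/62517 ≈ -0.0095334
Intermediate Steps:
G(l) = -l/13 (G(l) = l*(-1/13) = -l/13)
u = 1/687 ≈ 0.0014556
u + G(1)/7 = 1/687 - 1/13*1/7 = 1/687 - 1/13*⅐ = 1/687 - 1/91 = -596/62517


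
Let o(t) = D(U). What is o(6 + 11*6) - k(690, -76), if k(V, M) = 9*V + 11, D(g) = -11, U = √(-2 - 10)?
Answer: -6232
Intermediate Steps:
U = 2*I*√3 (U = √(-12) = 2*I*√3 ≈ 3.4641*I)
o(t) = -11
k(V, M) = 11 + 9*V
o(6 + 11*6) - k(690, -76) = -11 - (11 + 9*690) = -11 - (11 + 6210) = -11 - 1*6221 = -11 - 6221 = -6232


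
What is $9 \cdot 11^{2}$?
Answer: $1089$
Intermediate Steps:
$9 \cdot 11^{2} = 9 \cdot 121 = 1089$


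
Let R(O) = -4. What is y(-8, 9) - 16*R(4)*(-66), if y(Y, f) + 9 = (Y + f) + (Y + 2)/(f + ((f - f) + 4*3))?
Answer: -29626/7 ≈ -4232.3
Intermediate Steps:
y(Y, f) = -9 + Y + f + (2 + Y)/(12 + f) (y(Y, f) = -9 + ((Y + f) + (Y + 2)/(f + ((f - f) + 4*3))) = -9 + ((Y + f) + (2 + Y)/(f + (0 + 12))) = -9 + ((Y + f) + (2 + Y)/(f + 12)) = -9 + ((Y + f) + (2 + Y)/(12 + f)) = -9 + (Y + f + (2 + Y)/(12 + f)) = -9 + Y + f + (2 + Y)/(12 + f))
y(-8, 9) - 16*R(4)*(-66) = (-106 + 9² + 3*9 + 13*(-8) - 8*9)/(12 + 9) - 16*(-4)*(-66) = (-106 + 81 + 27 - 104 - 72)/21 + 64*(-66) = (1/21)*(-174) - 4224 = -58/7 - 4224 = -29626/7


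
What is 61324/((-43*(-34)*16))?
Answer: 15331/5848 ≈ 2.6216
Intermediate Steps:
61324/((-43*(-34)*16)) = 61324/((1462*16)) = 61324/23392 = 61324*(1/23392) = 15331/5848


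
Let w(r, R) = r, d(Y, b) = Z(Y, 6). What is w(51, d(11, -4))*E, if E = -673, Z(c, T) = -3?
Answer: -34323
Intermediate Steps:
d(Y, b) = -3
w(51, d(11, -4))*E = 51*(-673) = -34323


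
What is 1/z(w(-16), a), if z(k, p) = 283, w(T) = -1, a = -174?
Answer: 1/283 ≈ 0.0035336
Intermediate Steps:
1/z(w(-16), a) = 1/283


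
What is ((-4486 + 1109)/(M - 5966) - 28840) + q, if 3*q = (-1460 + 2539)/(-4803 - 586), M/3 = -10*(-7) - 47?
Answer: -2749465050064/95336799 ≈ -28840.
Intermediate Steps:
M = 69 (M = 3*(-10*(-7) - 47) = 3*(70 - 47) = 3*23 = 69)
q = -1079/16167 (q = ((-1460 + 2539)/(-4803 - 586))/3 = (1079/(-5389))/3 = (1079*(-1/5389))/3 = (1/3)*(-1079/5389) = -1079/16167 ≈ -0.066741)
((-4486 + 1109)/(M - 5966) - 28840) + q = ((-4486 + 1109)/(69 - 5966) - 28840) - 1079/16167 = (-3377/(-5897) - 28840) - 1079/16167 = (-3377*(-1/5897) - 28840) - 1079/16167 = (3377/5897 - 28840) - 1079/16167 = -170066103/5897 - 1079/16167 = -2749465050064/95336799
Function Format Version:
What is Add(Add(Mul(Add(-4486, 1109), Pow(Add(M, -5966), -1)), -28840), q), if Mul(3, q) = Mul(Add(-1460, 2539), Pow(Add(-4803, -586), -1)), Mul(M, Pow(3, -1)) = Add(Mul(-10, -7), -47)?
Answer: Rational(-2749465050064, 95336799) ≈ -28840.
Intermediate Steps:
M = 69 (M = Mul(3, Add(Mul(-10, -7), -47)) = Mul(3, Add(70, -47)) = Mul(3, 23) = 69)
q = Rational(-1079, 16167) (q = Mul(Rational(1, 3), Mul(Add(-1460, 2539), Pow(Add(-4803, -586), -1))) = Mul(Rational(1, 3), Mul(1079, Pow(-5389, -1))) = Mul(Rational(1, 3), Mul(1079, Rational(-1, 5389))) = Mul(Rational(1, 3), Rational(-1079, 5389)) = Rational(-1079, 16167) ≈ -0.066741)
Add(Add(Mul(Add(-4486, 1109), Pow(Add(M, -5966), -1)), -28840), q) = Add(Add(Mul(Add(-4486, 1109), Pow(Add(69, -5966), -1)), -28840), Rational(-1079, 16167)) = Add(Add(Mul(-3377, Pow(-5897, -1)), -28840), Rational(-1079, 16167)) = Add(Add(Mul(-3377, Rational(-1, 5897)), -28840), Rational(-1079, 16167)) = Add(Add(Rational(3377, 5897), -28840), Rational(-1079, 16167)) = Add(Rational(-170066103, 5897), Rational(-1079, 16167)) = Rational(-2749465050064, 95336799)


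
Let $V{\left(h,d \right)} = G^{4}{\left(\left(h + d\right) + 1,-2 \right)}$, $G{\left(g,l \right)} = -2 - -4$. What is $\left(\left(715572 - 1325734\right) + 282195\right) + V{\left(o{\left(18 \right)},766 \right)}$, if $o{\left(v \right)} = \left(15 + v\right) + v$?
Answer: $-327951$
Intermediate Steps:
$o{\left(v \right)} = 15 + 2 v$
$G{\left(g,l \right)} = 2$ ($G{\left(g,l \right)} = -2 + 4 = 2$)
$V{\left(h,d \right)} = 16$ ($V{\left(h,d \right)} = 2^{4} = 16$)
$\left(\left(715572 - 1325734\right) + 282195\right) + V{\left(o{\left(18 \right)},766 \right)} = \left(\left(715572 - 1325734\right) + 282195\right) + 16 = \left(-610162 + 282195\right) + 16 = -327967 + 16 = -327951$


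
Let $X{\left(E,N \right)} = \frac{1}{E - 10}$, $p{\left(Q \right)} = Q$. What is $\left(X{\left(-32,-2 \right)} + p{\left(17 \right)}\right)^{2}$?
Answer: $\frac{508369}{1764} \approx 288.19$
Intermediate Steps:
$X{\left(E,N \right)} = \frac{1}{-10 + E}$ ($X{\left(E,N \right)} = \frac{1}{E + \left(-11 + 1\right)} = \frac{1}{E - 10} = \frac{1}{-10 + E}$)
$\left(X{\left(-32,-2 \right)} + p{\left(17 \right)}\right)^{2} = \left(\frac{1}{-10 - 32} + 17\right)^{2} = \left(\frac{1}{-42} + 17\right)^{2} = \left(- \frac{1}{42} + 17\right)^{2} = \left(\frac{713}{42}\right)^{2} = \frac{508369}{1764}$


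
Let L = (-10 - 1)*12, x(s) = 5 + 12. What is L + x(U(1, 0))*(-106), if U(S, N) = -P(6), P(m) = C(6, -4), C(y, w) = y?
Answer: -1934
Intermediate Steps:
P(m) = 6
U(S, N) = -6 (U(S, N) = -1*6 = -6)
x(s) = 17
L = -132 (L = -11*12 = -132)
L + x(U(1, 0))*(-106) = -132 + 17*(-106) = -132 - 1802 = -1934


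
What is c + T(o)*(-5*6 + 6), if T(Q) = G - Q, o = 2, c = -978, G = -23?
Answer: -378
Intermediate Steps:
T(Q) = -23 - Q
c + T(o)*(-5*6 + 6) = -978 + (-23 - 1*2)*(-5*6 + 6) = -978 + (-23 - 2)*(-30 + 6) = -978 - 25*(-24) = -978 + 600 = -378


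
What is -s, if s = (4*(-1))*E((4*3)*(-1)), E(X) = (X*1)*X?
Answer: 576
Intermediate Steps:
E(X) = X² (E(X) = X*X = X²)
s = -576 (s = (4*(-1))*((4*3)*(-1))² = -4*(12*(-1))² = -4*(-12)² = -4*144 = -576)
-s = -1*(-576) = 576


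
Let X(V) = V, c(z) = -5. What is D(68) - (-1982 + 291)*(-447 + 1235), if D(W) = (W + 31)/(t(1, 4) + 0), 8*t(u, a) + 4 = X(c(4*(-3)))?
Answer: 1332420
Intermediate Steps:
t(u, a) = -9/8 (t(u, a) = -1/2 + (1/8)*(-5) = -1/2 - 5/8 = -9/8)
D(W) = -248/9 - 8*W/9 (D(W) = (W + 31)/(-9/8 + 0) = (31 + W)/(-9/8) = (31 + W)*(-8/9) = -248/9 - 8*W/9)
D(68) - (-1982 + 291)*(-447 + 1235) = (-248/9 - 8/9*68) - (-1982 + 291)*(-447 + 1235) = (-248/9 - 544/9) - (-1691)*788 = -88 - 1*(-1332508) = -88 + 1332508 = 1332420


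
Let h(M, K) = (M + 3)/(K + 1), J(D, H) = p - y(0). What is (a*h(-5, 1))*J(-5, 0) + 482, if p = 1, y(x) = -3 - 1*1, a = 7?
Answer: 447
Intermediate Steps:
y(x) = -4 (y(x) = -3 - 1 = -4)
J(D, H) = 5 (J(D, H) = 1 - 1*(-4) = 1 + 4 = 5)
h(M, K) = (3 + M)/(1 + K)
(a*h(-5, 1))*J(-5, 0) + 482 = (7*((3 - 5)/(1 + 1)))*5 + 482 = (7*(-2/2))*5 + 482 = (7*((1/2)*(-2)))*5 + 482 = (7*(-1))*5 + 482 = -7*5 + 482 = -35 + 482 = 447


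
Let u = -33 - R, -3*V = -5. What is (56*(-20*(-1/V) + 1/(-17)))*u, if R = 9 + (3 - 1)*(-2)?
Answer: -431984/17 ≈ -25411.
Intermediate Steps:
V = 5/3 (V = -⅓*(-5) = 5/3 ≈ 1.6667)
R = 5 (R = 9 + 2*(-2) = 9 - 4 = 5)
u = -38 (u = -33 - 1*5 = -33 - 5 = -38)
(56*(-20*(-1/V) + 1/(-17)))*u = (56*(-20/((-1*5/3)) + 1/(-17)))*(-38) = (56*(-20/(-5/3) + 1*(-1/17)))*(-38) = (56*(-20*(-⅗) - 1/17))*(-38) = (56*(12 - 1/17))*(-38) = (56*(203/17))*(-38) = (11368/17)*(-38) = -431984/17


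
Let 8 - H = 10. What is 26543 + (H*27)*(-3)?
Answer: 26705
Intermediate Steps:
H = -2 (H = 8 - 1*10 = 8 - 10 = -2)
26543 + (H*27)*(-3) = 26543 - 2*27*(-3) = 26543 - 54*(-3) = 26543 + 162 = 26705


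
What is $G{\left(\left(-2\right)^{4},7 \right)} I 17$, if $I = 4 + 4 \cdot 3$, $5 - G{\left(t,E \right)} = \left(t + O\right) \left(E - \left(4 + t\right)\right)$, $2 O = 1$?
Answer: $59704$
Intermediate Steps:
$O = \frac{1}{2}$ ($O = \frac{1}{2} \cdot 1 = \frac{1}{2} \approx 0.5$)
$G{\left(t,E \right)} = 5 - \left(\frac{1}{2} + t\right) \left(-4 + E - t\right)$ ($G{\left(t,E \right)} = 5 - \left(t + \frac{1}{2}\right) \left(E - \left(4 + t\right)\right) = 5 - \left(\frac{1}{2} + t\right) \left(-4 + E - t\right)$)
$I = 16$ ($I = 4 + 12 = 16$)
$G{\left(\left(-2\right)^{4},7 \right)} I 17 = \left(7 + \left(\left(-2\right)^{4}\right)^{2} - \frac{7}{2} + \frac{9 \left(-2\right)^{4}}{2} - 7 \left(-2\right)^{4}\right) 16 \cdot 17 = \left(7 + 16^{2} - \frac{7}{2} + \frac{9}{2} \cdot 16 - 7 \cdot 16\right) 16 \cdot 17 = \left(7 + 256 - \frac{7}{2} + 72 - 112\right) 16 \cdot 17 = \frac{439}{2} \cdot 16 \cdot 17 = 3512 \cdot 17 = 59704$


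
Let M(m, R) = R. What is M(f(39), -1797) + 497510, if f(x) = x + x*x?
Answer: 495713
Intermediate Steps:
f(x) = x + x²
M(f(39), -1797) + 497510 = -1797 + 497510 = 495713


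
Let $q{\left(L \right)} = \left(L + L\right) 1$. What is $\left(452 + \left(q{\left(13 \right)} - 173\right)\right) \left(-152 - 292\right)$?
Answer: $-135420$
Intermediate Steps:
$q{\left(L \right)} = 2 L$ ($q{\left(L \right)} = 2 L 1 = 2 L$)
$\left(452 + \left(q{\left(13 \right)} - 173\right)\right) \left(-152 - 292\right) = \left(452 + \left(2 \cdot 13 - 173\right)\right) \left(-152 - 292\right) = \left(452 + \left(26 - 173\right)\right) \left(-444\right) = \left(452 - 147\right) \left(-444\right) = 305 \left(-444\right) = -135420$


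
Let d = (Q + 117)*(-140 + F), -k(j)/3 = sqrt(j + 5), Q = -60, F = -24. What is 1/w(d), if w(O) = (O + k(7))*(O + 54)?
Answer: 779/67679679402 - sqrt(3)/135359358804 ≈ 1.1497e-8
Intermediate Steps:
k(j) = -3*sqrt(5 + j) (k(j) = -3*sqrt(j + 5) = -3*sqrt(5 + j))
d = -9348 (d = (-60 + 117)*(-140 - 24) = 57*(-164) = -9348)
w(O) = (54 + O)*(O - 6*sqrt(3)) (w(O) = (O - 3*sqrt(5 + 7))*(O + 54) = (O - 6*sqrt(3))*(54 + O) = (54 + O)*(O - 6*sqrt(3)))
1/w(d) = 1/((-9348)**2 - 324*sqrt(3) + 54*(-9348) - 6*(-9348)*sqrt(3)) = 1/(87385104 - 324*sqrt(3) - 504792 + 56088*sqrt(3)) = 1/(86880312 + 55764*sqrt(3))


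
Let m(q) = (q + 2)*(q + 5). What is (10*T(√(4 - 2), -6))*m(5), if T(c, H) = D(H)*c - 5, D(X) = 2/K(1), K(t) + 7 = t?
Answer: -3500 - 700*√2/3 ≈ -3830.0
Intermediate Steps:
K(t) = -7 + t
m(q) = (2 + q)*(5 + q)
D(X) = -⅓ (D(X) = 2/(-7 + 1) = 2/(-6) = 2*(-⅙) = -⅓)
T(c, H) = -5 - c/3 (T(c, H) = -c/3 - 5 = -5 - c/3)
(10*T(√(4 - 2), -6))*m(5) = (10*(-5 - √(4 - 2)/3))*(10 + 5² + 7*5) = (10*(-5 - √2/3))*(10 + 25 + 35) = (-50 - 10*√2/3)*70 = -3500 - 700*√2/3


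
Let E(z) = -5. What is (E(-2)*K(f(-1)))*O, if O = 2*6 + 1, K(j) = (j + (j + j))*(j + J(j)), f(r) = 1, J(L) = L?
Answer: -390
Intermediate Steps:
K(j) = 6*j**2 (K(j) = (j + (j + j))*(j + j) = (j + 2*j)*(2*j) = (3*j)*(2*j) = 6*j**2)
O = 13 (O = 12 + 1 = 13)
(E(-2)*K(f(-1)))*O = -30*1**2*13 = -30*13 = -390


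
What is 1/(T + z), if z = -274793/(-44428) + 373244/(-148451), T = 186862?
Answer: 227426932/42498286222943 ≈ 5.3514e-6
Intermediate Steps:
z = 834855559/227426932 (z = -274793*(-1/44428) + 373244*(-1/148451) = 274793/44428 - 373244/148451 = 834855559/227426932 ≈ 3.6709)
1/(T + z) = 1/(186862 + 834855559/227426932) = 1/(42498286222943/227426932) = 227426932/42498286222943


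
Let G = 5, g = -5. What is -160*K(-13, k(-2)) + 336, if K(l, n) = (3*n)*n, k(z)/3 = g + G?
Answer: 336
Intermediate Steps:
k(z) = 0 (k(z) = 3*(-5 + 5) = 3*0 = 0)
K(l, n) = 3*n**2
-160*K(-13, k(-2)) + 336 = -480*0**2 + 336 = -480*0 + 336 = -160*0 + 336 = 0 + 336 = 336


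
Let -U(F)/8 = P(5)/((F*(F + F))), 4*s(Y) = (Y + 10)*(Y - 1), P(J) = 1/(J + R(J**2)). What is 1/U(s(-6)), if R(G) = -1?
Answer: -49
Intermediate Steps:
P(J) = 1/(-1 + J) (P(J) = 1/(J - 1) = 1/(-1 + J))
s(Y) = (-1 + Y)*(10 + Y)/4 (s(Y) = ((Y + 10)*(Y - 1))/4 = ((10 + Y)*(-1 + Y))/4 = ((-1 + Y)*(10 + Y))/4 = (-1 + Y)*(10 + Y)/4)
U(F) = -1/F**2 (U(F) = -8/((-1 + 5)*(F*(F + F))) = -8/(4*(F*(2*F))) = -2/(2*F**2) = -2*1/(2*F**2) = -1/F**2)
1/U(s(-6)) = 1/(-1/(-5/2 + (1/4)*(-6)**2 + (9/4)*(-6))**2) = 1/(-1/(-5/2 + (1/4)*36 - 27/2)**2) = 1/(-1/(-5/2 + 9 - 27/2)**2) = 1/(-1/(-7)**2) = 1/(-1*1/49) = 1/(-1/49) = -49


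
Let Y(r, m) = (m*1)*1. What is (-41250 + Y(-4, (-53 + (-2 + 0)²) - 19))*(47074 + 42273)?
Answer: -3691639346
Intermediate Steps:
Y(r, m) = m (Y(r, m) = m*1 = m)
(-41250 + Y(-4, (-53 + (-2 + 0)²) - 19))*(47074 + 42273) = (-41250 + ((-53 + (-2 + 0)²) - 19))*(47074 + 42273) = (-41250 + ((-53 + (-2)²) - 19))*89347 = (-41250 + ((-53 + 4) - 19))*89347 = (-41250 + (-49 - 19))*89347 = (-41250 - 68)*89347 = -41318*89347 = -3691639346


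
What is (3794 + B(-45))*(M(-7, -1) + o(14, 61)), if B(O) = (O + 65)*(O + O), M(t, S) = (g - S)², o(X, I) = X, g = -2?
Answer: 29910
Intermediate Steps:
M(t, S) = (-2 - S)²
B(O) = 2*O*(65 + O) (B(O) = (65 + O)*(2*O) = 2*O*(65 + O))
(3794 + B(-45))*(M(-7, -1) + o(14, 61)) = (3794 + 2*(-45)*(65 - 45))*((2 - 1)² + 14) = (3794 + 2*(-45)*20)*(1² + 14) = (3794 - 1800)*(1 + 14) = 1994*15 = 29910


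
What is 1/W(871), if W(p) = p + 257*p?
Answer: 1/224718 ≈ 4.4500e-6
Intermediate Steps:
W(p) = 258*p
1/W(871) = 1/(258*871) = 1/224718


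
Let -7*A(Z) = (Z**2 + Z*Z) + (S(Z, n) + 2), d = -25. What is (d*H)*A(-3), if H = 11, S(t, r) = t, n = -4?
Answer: 4675/7 ≈ 667.86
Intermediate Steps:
A(Z) = -2/7 - 2*Z**2/7 - Z/7 (A(Z) = -((Z**2 + Z*Z) + (Z + 2))/7 = -((Z**2 + Z**2) + (2 + Z))/7 = -(2*Z**2 + (2 + Z))/7 = -(2 + Z + 2*Z**2)/7 = -2/7 - 2*Z**2/7 - Z/7)
(d*H)*A(-3) = (-25*11)*(-2/7 - 2/7*(-3)**2 - 1/7*(-3)) = -275*(-2/7 - 2/7*9 + 3/7) = -275*(-2/7 - 18/7 + 3/7) = -275*(-17/7) = 4675/7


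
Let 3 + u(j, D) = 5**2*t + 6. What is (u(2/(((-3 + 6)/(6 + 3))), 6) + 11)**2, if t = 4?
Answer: 12996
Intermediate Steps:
u(j, D) = 103 (u(j, D) = -3 + (5**2*4 + 6) = -3 + (25*4 + 6) = -3 + (100 + 6) = -3 + 106 = 103)
(u(2/(((-3 + 6)/(6 + 3))), 6) + 11)**2 = (103 + 11)**2 = 114**2 = 12996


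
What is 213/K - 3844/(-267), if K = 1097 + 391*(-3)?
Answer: 235273/20292 ≈ 11.594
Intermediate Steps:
K = -76 (K = 1097 - 1173 = -76)
213/K - 3844/(-267) = 213/(-76) - 3844/(-267) = 213*(-1/76) - 3844*(-1/267) = -213/76 + 3844/267 = 235273/20292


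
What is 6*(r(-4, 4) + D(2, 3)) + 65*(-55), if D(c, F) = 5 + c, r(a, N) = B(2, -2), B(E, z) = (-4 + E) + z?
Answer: -3557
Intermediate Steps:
B(E, z) = -4 + E + z
r(a, N) = -4 (r(a, N) = -4 + 2 - 2 = -4)
6*(r(-4, 4) + D(2, 3)) + 65*(-55) = 6*(-4 + (5 + 2)) + 65*(-55) = 6*(-4 + 7) - 3575 = 6*3 - 3575 = 18 - 3575 = -3557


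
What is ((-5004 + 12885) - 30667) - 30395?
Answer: -53181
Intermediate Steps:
((-5004 + 12885) - 30667) - 30395 = (7881 - 30667) - 30395 = -22786 - 30395 = -53181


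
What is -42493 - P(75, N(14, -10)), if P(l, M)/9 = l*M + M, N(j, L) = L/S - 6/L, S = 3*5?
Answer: -212237/5 ≈ -42447.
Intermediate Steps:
S = 15
N(j, L) = -6/L + L/15 (N(j, L) = L/15 - 6/L = -6/L + L/15)
P(l, M) = 9*M + 9*M*l (P(l, M) = 9*(l*M + M) = 9*(M*l + M) = 9*(M + M*l) = 9*M + 9*M*l)
-42493 - P(75, N(14, -10)) = -42493 - 9*(-6/(-10) + (1/15)*(-10))*(1 + 75) = -42493 - 9*(-6*(-⅒) - ⅔)*76 = -42493 - 9*(⅗ - ⅔)*76 = -42493 - 9*(-1)*76/15 = -42493 - 1*(-228/5) = -42493 + 228/5 = -212237/5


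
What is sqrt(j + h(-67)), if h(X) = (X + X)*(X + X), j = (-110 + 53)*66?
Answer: sqrt(14194) ≈ 119.14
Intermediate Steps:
j = -3762 (j = -57*66 = -3762)
h(X) = 4*X**2 (h(X) = (2*X)*(2*X) = 4*X**2)
sqrt(j + h(-67)) = sqrt(-3762 + 4*(-67)**2) = sqrt(-3762 + 4*4489) = sqrt(-3762 + 17956) = sqrt(14194)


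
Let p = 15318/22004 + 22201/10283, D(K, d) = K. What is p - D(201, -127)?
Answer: -22416833867/113133566 ≈ -198.14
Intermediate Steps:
p = 323012899/113133566 (p = 15318*(1/22004) + 22201*(1/10283) = 7659/11002 + 22201/10283 = 323012899/113133566 ≈ 2.8551)
p - D(201, -127) = 323012899/113133566 - 1*201 = 323012899/113133566 - 201 = -22416833867/113133566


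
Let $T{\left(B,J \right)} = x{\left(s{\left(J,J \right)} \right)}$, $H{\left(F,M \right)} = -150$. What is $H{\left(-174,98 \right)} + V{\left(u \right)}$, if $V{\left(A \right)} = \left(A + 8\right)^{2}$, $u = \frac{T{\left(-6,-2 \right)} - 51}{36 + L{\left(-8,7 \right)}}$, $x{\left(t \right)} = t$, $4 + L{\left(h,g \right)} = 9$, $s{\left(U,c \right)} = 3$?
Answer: $- \frac{173750}{1681} \approx -103.36$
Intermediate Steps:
$L{\left(h,g \right)} = 5$ ($L{\left(h,g \right)} = -4 + 9 = 5$)
$T{\left(B,J \right)} = 3$
$u = - \frac{48}{41}$ ($u = \frac{3 - 51}{36 + 5} = - \frac{48}{41} \approx -1.1707$)
$V{\left(A \right)} = \left(8 + A\right)^{2}$
$H{\left(-174,98 \right)} + V{\left(u \right)} = -150 + \left(8 - \frac{48}{41}\right)^{2} = -150 + \left(\frac{280}{41}\right)^{2} = -150 + \frac{78400}{1681} = - \frac{173750}{1681}$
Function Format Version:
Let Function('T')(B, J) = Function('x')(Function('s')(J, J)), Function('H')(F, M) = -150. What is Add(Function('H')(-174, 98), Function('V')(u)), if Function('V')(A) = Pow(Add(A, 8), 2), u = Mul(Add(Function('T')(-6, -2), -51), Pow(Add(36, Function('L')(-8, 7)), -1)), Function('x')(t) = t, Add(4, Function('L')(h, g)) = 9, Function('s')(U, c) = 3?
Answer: Rational(-173750, 1681) ≈ -103.36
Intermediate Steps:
Function('L')(h, g) = 5 (Function('L')(h, g) = Add(-4, 9) = 5)
Function('T')(B, J) = 3
u = Rational(-48, 41) (u = Mul(Add(3, -51), Pow(Add(36, 5), -1)) = Mul(-48, Pow(41, -1)) = Mul(-48, Rational(1, 41)) = Rational(-48, 41) ≈ -1.1707)
Function('V')(A) = Pow(Add(8, A), 2)
Add(Function('H')(-174, 98), Function('V')(u)) = Add(-150, Pow(Add(8, Rational(-48, 41)), 2)) = Add(-150, Pow(Rational(280, 41), 2)) = Add(-150, Rational(78400, 1681)) = Rational(-173750, 1681)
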